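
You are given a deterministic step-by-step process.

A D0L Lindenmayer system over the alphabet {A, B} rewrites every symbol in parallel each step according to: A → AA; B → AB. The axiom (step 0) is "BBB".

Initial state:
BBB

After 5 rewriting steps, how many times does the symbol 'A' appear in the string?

93

t=0: BBB
t=1: ABABAB
t=2: AAABAAABAAAB
t=3: AAAAAAABAAAAAAABAAAAAAAB
t=4: AAAAAAAAAAAAAAABAAAAAAAAAAAAAAABAAAAAAAAAAAAAAAB
t=5: AAAAAAAAAAAAAAAAAAAAAAAAAAAAAAABAAAAAAAAAAAAAAAAAAAAAAAAAAAAAAABAAAAAAAAAAAAAAAAAAAAAAAAAAAAAAAB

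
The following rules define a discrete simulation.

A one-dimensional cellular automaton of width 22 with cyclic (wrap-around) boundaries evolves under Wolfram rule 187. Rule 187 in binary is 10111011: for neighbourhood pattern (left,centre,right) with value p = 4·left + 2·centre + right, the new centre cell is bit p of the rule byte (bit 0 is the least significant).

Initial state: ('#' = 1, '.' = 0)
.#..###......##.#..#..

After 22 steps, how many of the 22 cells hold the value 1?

[0] .#..###......##.#..#..
[1] #.####.#######.#.##.##
[2] .####.#######.#.##.###
[3] ####.#######.#.##.###.
[4] ###.#######.#.##.###.#
[5] ##.#######.#.##.###.##
[6] #.#######.#.##.###.###
[7] .#######.#.##.###.####
[8] #######.#.##.###.####.
[9] ######.#.##.###.####.#
[10] #####.#.##.###.####.##
[11] ####.#.##.###.####.###
[12] ###.#.##.###.####.####
[13] ##.#.##.###.####.#####
[14] #.#.##.###.####.######
[15] .#.##.###.####.#######
[16] #.##.###.####.#######.
[17] .##.###.####.#######.#
[18] ##.###.####.#######.#.
[19] #.###.####.#######.#.#
[20] .###.####.#######.#.##
[21] ###.####.#######.#.##.
[22] ##.####.#######.#.##.#

17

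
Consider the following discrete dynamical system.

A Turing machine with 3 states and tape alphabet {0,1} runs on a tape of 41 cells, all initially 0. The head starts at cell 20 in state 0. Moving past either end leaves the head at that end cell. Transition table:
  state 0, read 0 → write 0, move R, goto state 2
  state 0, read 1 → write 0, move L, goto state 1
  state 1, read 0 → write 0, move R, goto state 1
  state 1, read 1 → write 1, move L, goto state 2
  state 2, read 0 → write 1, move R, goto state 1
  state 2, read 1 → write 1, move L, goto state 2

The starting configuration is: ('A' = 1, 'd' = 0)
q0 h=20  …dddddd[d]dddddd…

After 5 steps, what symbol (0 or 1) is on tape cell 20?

step 0: q0 h=20  …dddddd[d]dddddd…
step 1: q2 h=21  …dddddd[d]dddddd…
step 2: q1 h=22  …dddddA[d]dddddd…
step 3: q1 h=23  …ddddAd[d]dddddd…
step 4: q1 h=24  …dddAdd[d]dddddd…
step 5: q1 h=25  …ddAddd[d]dddddd…

0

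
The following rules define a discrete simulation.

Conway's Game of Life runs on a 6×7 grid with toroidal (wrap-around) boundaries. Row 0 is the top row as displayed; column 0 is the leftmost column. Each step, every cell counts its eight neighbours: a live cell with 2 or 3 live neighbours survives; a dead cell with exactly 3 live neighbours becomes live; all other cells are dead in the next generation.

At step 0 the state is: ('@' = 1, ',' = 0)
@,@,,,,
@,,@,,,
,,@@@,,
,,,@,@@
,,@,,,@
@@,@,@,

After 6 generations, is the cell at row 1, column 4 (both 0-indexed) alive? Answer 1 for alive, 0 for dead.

0

t=0: @,@,,,,
@,,@,,,
,,@@@,,
,,,@,@@
,,@,,,@
@@,@,@,
t=1: @,@@@,,
,,,,@,,
,,@,,@@
,,,,,@@
,@@@,,,
@,,@,,,
t=2: ,@@,@,,
,@@,@,@
,,,,@,@
@@,@@@@
@@@@@,@
@,,,,,,
t=3: ,,@,,@,
,@@,@,,
,,,,,,,
,,,,,,,
,,,,,,,
,,,,@@@
t=4: ,@@,,,@
,@@@,,,
,,,,,,,
,,,,,,,
,,,,,@,
,,,,@@@
t=5: ,@,,@,@
@@,@,,,
,,@,,,,
,,,,,,,
,,,,@@@
@,,,@,@
t=6: ,@@@@,@
@@,@,,,
,@@,,,,
,,,,,@,
@,,,@,@
,,,@@,,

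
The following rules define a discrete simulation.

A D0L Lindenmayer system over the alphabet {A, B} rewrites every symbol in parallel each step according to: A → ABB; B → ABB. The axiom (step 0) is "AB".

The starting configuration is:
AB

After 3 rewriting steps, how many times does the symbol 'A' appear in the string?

18

0) AB
1) ABBABB
2) ABBABBABBABBABBABB
3) ABBABBABBABBABBABBABBABBABBABBABBABBABBABBABBABBABBABB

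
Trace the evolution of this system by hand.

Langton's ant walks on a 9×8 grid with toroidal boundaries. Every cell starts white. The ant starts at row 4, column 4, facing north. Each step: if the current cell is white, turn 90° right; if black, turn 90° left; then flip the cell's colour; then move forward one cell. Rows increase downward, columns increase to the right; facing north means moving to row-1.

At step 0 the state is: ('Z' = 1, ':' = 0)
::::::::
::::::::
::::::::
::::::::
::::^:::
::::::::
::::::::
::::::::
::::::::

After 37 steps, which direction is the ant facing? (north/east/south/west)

step 0: ::::::::
::::::::
::::::::
::::::::
::::^:::
::::::::
::::::::
::::::::
::::::::
step 1: ::::::::
::::::::
::::::::
::::::::
::::Z>::
::::::::
::::::::
::::::::
::::::::
step 2: ::::::::
::::::::
::::::::
::::::::
::::ZZ::
:::::v::
::::::::
::::::::
::::::::
step 3: ::::::::
::::::::
::::::::
::::::::
::::ZZ::
::::<Z::
::::::::
::::::::
::::::::
step 4: ::::::::
::::::::
::::::::
::::::::
::::^Z::
::::ZZ::
::::::::
::::::::
::::::::
step 5: ::::::::
::::::::
::::::::
::::::::
:::<:Z::
::::ZZ::
::::::::
::::::::
::::::::
step 6: ::::::::
::::::::
::::::::
:::^::::
:::Z:Z::
::::ZZ::
::::::::
::::::::
::::::::
step 7: ::::::::
::::::::
::::::::
:::Z>:::
:::Z:Z::
::::ZZ::
::::::::
::::::::
::::::::
step 8: ::::::::
::::::::
::::::::
:::ZZ:::
:::ZvZ::
::::ZZ::
::::::::
::::::::
::::::::
step 9: ::::::::
::::::::
::::::::
:::ZZ:::
:::<ZZ::
::::ZZ::
::::::::
::::::::
::::::::
step 10: ::::::::
::::::::
::::::::
:::ZZ:::
::::ZZ::
:::vZZ::
::::::::
::::::::
::::::::
step 11: ::::::::
::::::::
::::::::
:::ZZ:::
::::ZZ::
::<ZZZ::
::::::::
::::::::
::::::::
step 12: ::::::::
::::::::
::::::::
:::ZZ:::
::^:ZZ::
::ZZZZ::
::::::::
::::::::
::::::::
step 13: ::::::::
::::::::
::::::::
:::ZZ:::
::Z>ZZ::
::ZZZZ::
::::::::
::::::::
::::::::
step 14: ::::::::
::::::::
::::::::
:::ZZ:::
::ZZZZ::
::ZvZZ::
::::::::
::::::::
::::::::
step 15: ::::::::
::::::::
::::::::
:::ZZ:::
::ZZZZ::
::Z:>Z::
::::::::
::::::::
::::::::
step 16: ::::::::
::::::::
::::::::
:::ZZ:::
::ZZ^Z::
::Z::Z::
::::::::
::::::::
::::::::
step 17: ::::::::
::::::::
::::::::
:::ZZ:::
::Z<:Z::
::Z::Z::
::::::::
::::::::
::::::::
step 18: ::::::::
::::::::
::::::::
:::ZZ:::
::Z::Z::
::Zv:Z::
::::::::
::::::::
::::::::
step 19: ::::::::
::::::::
::::::::
:::ZZ:::
::Z::Z::
::<Z:Z::
::::::::
::::::::
::::::::
step 20: ::::::::
::::::::
::::::::
:::ZZ:::
::Z::Z::
:::Z:Z::
::v:::::
::::::::
::::::::
step 21: ::::::::
::::::::
::::::::
:::ZZ:::
::Z::Z::
:::Z:Z::
:<Z:::::
::::::::
::::::::
step 22: ::::::::
::::::::
::::::::
:::ZZ:::
::Z::Z::
:^:Z:Z::
:ZZ:::::
::::::::
::::::::
step 23: ::::::::
::::::::
::::::::
:::ZZ:::
::Z::Z::
:Z>Z:Z::
:ZZ:::::
::::::::
::::::::
step 24: ::::::::
::::::::
::::::::
:::ZZ:::
::Z::Z::
:ZZZ:Z::
:Zv:::::
::::::::
::::::::
step 25: ::::::::
::::::::
::::::::
:::ZZ:::
::Z::Z::
:ZZZ:Z::
:Z:>::::
::::::::
::::::::
step 26: ::::::::
::::::::
::::::::
:::ZZ:::
::Z::Z::
:ZZZ:Z::
:Z:Z::::
:::v::::
::::::::
step 27: ::::::::
::::::::
::::::::
:::ZZ:::
::Z::Z::
:ZZZ:Z::
:Z:Z::::
::<Z::::
::::::::
step 28: ::::::::
::::::::
::::::::
:::ZZ:::
::Z::Z::
:ZZZ:Z::
:Z^Z::::
::ZZ::::
::::::::
step 29: ::::::::
::::::::
::::::::
:::ZZ:::
::Z::Z::
:ZZZ:Z::
:ZZ>::::
::ZZ::::
::::::::
step 30: ::::::::
::::::::
::::::::
:::ZZ:::
::Z::Z::
:ZZ^:Z::
:ZZ:::::
::ZZ::::
::::::::
step 31: ::::::::
::::::::
::::::::
:::ZZ:::
::Z::Z::
:Z<::Z::
:ZZ:::::
::ZZ::::
::::::::
step 32: ::::::::
::::::::
::::::::
:::ZZ:::
::Z::Z::
:Z:::Z::
:Zv:::::
::ZZ::::
::::::::
step 33: ::::::::
::::::::
::::::::
:::ZZ:::
::Z::Z::
:Z:::Z::
:Z:>::::
::ZZ::::
::::::::
step 34: ::::::::
::::::::
::::::::
:::ZZ:::
::Z::Z::
:Z:::Z::
:Z:Z::::
::Zv::::
::::::::
step 35: ::::::::
::::::::
::::::::
:::ZZ:::
::Z::Z::
:Z:::Z::
:Z:Z::::
::Z:>:::
::::::::
step 36: ::::::::
::::::::
::::::::
:::ZZ:::
::Z::Z::
:Z:::Z::
:Z:Z::::
::Z:Z:::
::::v:::
step 37: ::::::::
::::::::
::::::::
:::ZZ:::
::Z::Z::
:Z:::Z::
:Z:Z::::
::Z:Z:::
:::<Z:::

west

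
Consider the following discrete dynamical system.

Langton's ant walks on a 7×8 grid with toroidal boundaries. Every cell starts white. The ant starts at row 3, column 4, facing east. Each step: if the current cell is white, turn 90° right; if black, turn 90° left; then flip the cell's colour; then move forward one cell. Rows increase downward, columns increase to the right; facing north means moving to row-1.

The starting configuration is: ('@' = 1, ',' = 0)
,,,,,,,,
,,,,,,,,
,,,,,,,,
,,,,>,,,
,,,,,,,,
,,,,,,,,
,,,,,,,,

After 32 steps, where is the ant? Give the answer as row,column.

[0] ,,,,,,,,
,,,,,,,,
,,,,,,,,
,,,,>,,,
,,,,,,,,
,,,,,,,,
,,,,,,,,
[1] ,,,,,,,,
,,,,,,,,
,,,,,,,,
,,,,@,,,
,,,,v,,,
,,,,,,,,
,,,,,,,,
[2] ,,,,,,,,
,,,,,,,,
,,,,,,,,
,,,,@,,,
,,,<@,,,
,,,,,,,,
,,,,,,,,
[3] ,,,,,,,,
,,,,,,,,
,,,,,,,,
,,,^@,,,
,,,@@,,,
,,,,,,,,
,,,,,,,,
[4] ,,,,,,,,
,,,,,,,,
,,,,,,,,
,,,@>,,,
,,,@@,,,
,,,,,,,,
,,,,,,,,
[5] ,,,,,,,,
,,,,,,,,
,,,,^,,,
,,,@,,,,
,,,@@,,,
,,,,,,,,
,,,,,,,,
[6] ,,,,,,,,
,,,,,,,,
,,,,@>,,
,,,@,,,,
,,,@@,,,
,,,,,,,,
,,,,,,,,
[7] ,,,,,,,,
,,,,,,,,
,,,,@@,,
,,,@,v,,
,,,@@,,,
,,,,,,,,
,,,,,,,,
[8] ,,,,,,,,
,,,,,,,,
,,,,@@,,
,,,@<@,,
,,,@@,,,
,,,,,,,,
,,,,,,,,
[9] ,,,,,,,,
,,,,,,,,
,,,,^@,,
,,,@@@,,
,,,@@,,,
,,,,,,,,
,,,,,,,,
[10] ,,,,,,,,
,,,,,,,,
,,,<,@,,
,,,@@@,,
,,,@@,,,
,,,,,,,,
,,,,,,,,
[11] ,,,,,,,,
,,,^,,,,
,,,@,@,,
,,,@@@,,
,,,@@,,,
,,,,,,,,
,,,,,,,,
[12] ,,,,,,,,
,,,@>,,,
,,,@,@,,
,,,@@@,,
,,,@@,,,
,,,,,,,,
,,,,,,,,
[13] ,,,,,,,,
,,,@@,,,
,,,@v@,,
,,,@@@,,
,,,@@,,,
,,,,,,,,
,,,,,,,,
[14] ,,,,,,,,
,,,@@,,,
,,,<@@,,
,,,@@@,,
,,,@@,,,
,,,,,,,,
,,,,,,,,
[15] ,,,,,,,,
,,,@@,,,
,,,,@@,,
,,,v@@,,
,,,@@,,,
,,,,,,,,
,,,,,,,,
[16] ,,,,,,,,
,,,@@,,,
,,,,@@,,
,,,,>@,,
,,,@@,,,
,,,,,,,,
,,,,,,,,
[17] ,,,,,,,,
,,,@@,,,
,,,,^@,,
,,,,,@,,
,,,@@,,,
,,,,,,,,
,,,,,,,,
[18] ,,,,,,,,
,,,@@,,,
,,,<,@,,
,,,,,@,,
,,,@@,,,
,,,,,,,,
,,,,,,,,
[19] ,,,,,,,,
,,,^@,,,
,,,@,@,,
,,,,,@,,
,,,@@,,,
,,,,,,,,
,,,,,,,,
[20] ,,,,,,,,
,,<,@,,,
,,,@,@,,
,,,,,@,,
,,,@@,,,
,,,,,,,,
,,,,,,,,
[21] ,,^,,,,,
,,@,@,,,
,,,@,@,,
,,,,,@,,
,,,@@,,,
,,,,,,,,
,,,,,,,,
[22] ,,@>,,,,
,,@,@,,,
,,,@,@,,
,,,,,@,,
,,,@@,,,
,,,,,,,,
,,,,,,,,
[23] ,,@@,,,,
,,@v@,,,
,,,@,@,,
,,,,,@,,
,,,@@,,,
,,,,,,,,
,,,,,,,,
[24] ,,@@,,,,
,,<@@,,,
,,,@,@,,
,,,,,@,,
,,,@@,,,
,,,,,,,,
,,,,,,,,
[25] ,,@@,,,,
,,,@@,,,
,,v@,@,,
,,,,,@,,
,,,@@,,,
,,,,,,,,
,,,,,,,,
[26] ,,@@,,,,
,,,@@,,,
,<@@,@,,
,,,,,@,,
,,,@@,,,
,,,,,,,,
,,,,,,,,
[27] ,,@@,,,,
,^,@@,,,
,@@@,@,,
,,,,,@,,
,,,@@,,,
,,,,,,,,
,,,,,,,,
[28] ,,@@,,,,
,@>@@,,,
,@@@,@,,
,,,,,@,,
,,,@@,,,
,,,,,,,,
,,,,,,,,
[29] ,,@@,,,,
,@@@@,,,
,@v@,@,,
,,,,,@,,
,,,@@,,,
,,,,,,,,
,,,,,,,,
[30] ,,@@,,,,
,@@@@,,,
,@,>,@,,
,,,,,@,,
,,,@@,,,
,,,,,,,,
,,,,,,,,
[31] ,,@@,,,,
,@@^@,,,
,@,,,@,,
,,,,,@,,
,,,@@,,,
,,,,,,,,
,,,,,,,,
[32] ,,@@,,,,
,@<,@,,,
,@,,,@,,
,,,,,@,,
,,,@@,,,
,,,,,,,,
,,,,,,,,

1,2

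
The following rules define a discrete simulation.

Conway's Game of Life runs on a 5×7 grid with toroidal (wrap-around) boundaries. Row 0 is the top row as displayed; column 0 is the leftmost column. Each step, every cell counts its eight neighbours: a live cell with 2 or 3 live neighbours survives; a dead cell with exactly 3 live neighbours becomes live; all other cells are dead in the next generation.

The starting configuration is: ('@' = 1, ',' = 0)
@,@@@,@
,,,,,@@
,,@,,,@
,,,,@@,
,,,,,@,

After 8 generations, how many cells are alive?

6

t=0: @,@@@,@
,,,,,@@
,,@,,,@
,,,,@@,
,,,,,@,
t=1: @,,@@,,
,@@,@,,
,,,,@,@
,,,,@@@
,,,,,,,
t=2: ,@@@@,,
@@@,@,,
@,,,@,@
,,,,@,@
,,,@,,@
t=3: ,,,,@@,
,,,,@,@
,,,,@,@
,,,@@,@
@,,,,,,
t=4: ,,,,@@@
,,,@@,@
@,,,@,@
@,,@@,@
,,,@,,@
t=5: @,,,,,@
,,,@,,,
,,,,,,,
,,,@@,,
,,,@,,,
t=6: ,,,,,,,
,,,,,,,
,,,@@,,
,,,@@,,
,,,@@,,
t=7: ,,,,,,,
,,,,,,,
,,,@@,,
,,@,,@,
,,,@@,,
t=8: ,,,,,,,
,,,,,,,
,,,@@,,
,,@,,@,
,,,@@,,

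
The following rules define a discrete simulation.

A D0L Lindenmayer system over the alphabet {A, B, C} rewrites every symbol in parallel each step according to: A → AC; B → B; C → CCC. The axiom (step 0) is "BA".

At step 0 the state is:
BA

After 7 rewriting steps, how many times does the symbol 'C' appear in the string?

step 0: BA
step 1: BAC
step 2: BACCCC
step 3: BACCCCCCCCCCCCC
step 4: BACCCCCCCCCCCCCCCCCCCCCCCCCCCCCCCCCCCCCCCC
step 5: BACCCCCCCCCCCCCCCCCCCCCCCCCCCCCCCCCCCCCCCCCCCCCCCCCCCCCCCC…CCCCCCCCCCCCCCCCCCCCCCCCCCCCCCCCCCCCCCCCCCCCCCCCCCCCCCCCCC  (len 123)
step 6: BACCCCCCCCCCCCCCCCCCCCCCCCCCCCCCCCCCCCCCCCCCCCCCCCCCCCCCCC…CCCCCCCCCCCCCCCCCCCCCCCCCCCCCCCCCCCCCCCCCCCCCCCCCCCCCCCCCC  (len 366)
step 7: BACCCCCCCCCCCCCCCCCCCCCCCCCCCCCCCCCCCCCCCCCCCCCCCCCCCCCCCC…CCCCCCCCCCCCCCCCCCCCCCCCCCCCCCCCCCCCCCCCCCCCCCCCCCCCCCCCCC  (len 1095)

1093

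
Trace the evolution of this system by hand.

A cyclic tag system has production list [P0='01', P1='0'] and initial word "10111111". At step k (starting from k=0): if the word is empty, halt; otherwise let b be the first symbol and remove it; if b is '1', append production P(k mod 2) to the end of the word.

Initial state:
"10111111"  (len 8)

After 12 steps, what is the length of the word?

[0] "10111111"  (len 8)
[1] "011111101"  (len 9)
[2] "11111101"  (len 8)
[3] "111110101"  (len 9)
[4] "111101010"  (len 9)
[5] "1110101001"  (len 10)
[6] "1101010010"  (len 10)
[7] "10101001001"  (len 11)
[8] "01010010010"  (len 11)
[9] "1010010010"  (len 10)
[10] "0100100100"  (len 10)
[11] "100100100"  (len 9)
[12] "001001000"  (len 9)

9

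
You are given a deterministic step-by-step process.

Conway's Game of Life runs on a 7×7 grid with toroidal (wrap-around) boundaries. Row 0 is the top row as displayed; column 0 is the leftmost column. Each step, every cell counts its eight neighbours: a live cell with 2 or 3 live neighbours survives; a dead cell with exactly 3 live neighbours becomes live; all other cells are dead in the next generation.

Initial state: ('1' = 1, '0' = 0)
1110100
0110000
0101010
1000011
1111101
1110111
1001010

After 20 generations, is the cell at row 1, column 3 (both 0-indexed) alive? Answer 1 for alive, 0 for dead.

0

[0] 1110100
0110000
0101010
1000011
1111101
1110111
1001010
[1] 1000101
0000100
0100110
0000000
0000000
0000000
0000000
[2] 0000010
1001101
0000110
0000000
0000000
0000000
0000000
[3] 0000111
0001001
0001111
0000000
0000000
0000000
0000000
[4] 0000111
1001000
0001111
0000110
0000000
0000000
0000010
[5] 0000111
1001000
0001001
0001001
0000000
0000000
0000111
[6] 1001000
1001000
1011101
0000000
0000000
0000010
0000101
[7] 1001101
1000000
1111101
0001000
0000000
0000010
0000111
[8] 1001100
0000000
1111101
1101100
0000000
0000111
1001000
[9] 0001100
0000011
0000111
0000111
1001001
0000111
1001000
[10] 0001111
0001001
1000000
0001000
1001000
0001110
0001001
[11] 1011001
1001001
0000000
0000000
0011000
0011011
0010001
[12] 0011010
1111001
0000000
0000000
0011100
0100111
0000100
[13] 1000011
1101101
1110000
0001000
0011100
0010000
0010001
[14] 0011100
0001100
0000101
0000100
0010100
0110000
1100011
[15] 1110001
0010000
0000100
0000100
0110000
0011011
1000111
[16] 0011000
1011000
0001000
0001000
0110110
0011000
0000100
[17] 0110100
0100100
0001100
0001000
0100100
0110010
0000100
[18] 0110110
0100110
0011100
0011000
0101100
0111110
0000110
[19] 0110001
0100000
0100010
0100000
0100010
0100000
0000001
[20] 0110000
0100000
1110000
1110000
1110000
1000000
0110000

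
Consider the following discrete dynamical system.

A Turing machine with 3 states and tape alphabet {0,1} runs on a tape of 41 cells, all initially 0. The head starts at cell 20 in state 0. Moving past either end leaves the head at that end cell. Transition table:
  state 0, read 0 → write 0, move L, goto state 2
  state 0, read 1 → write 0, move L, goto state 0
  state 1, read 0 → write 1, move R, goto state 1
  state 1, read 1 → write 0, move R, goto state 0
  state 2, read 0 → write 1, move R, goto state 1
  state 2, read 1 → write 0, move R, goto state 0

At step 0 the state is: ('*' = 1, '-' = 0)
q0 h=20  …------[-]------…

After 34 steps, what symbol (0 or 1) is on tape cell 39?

k=0  q0 h=20  …------[-]------…
k=1  q2 h=19  …------[-]------…
k=2  q1 h=20  …-----*[-]------…
k=3  q1 h=21  …----**[-]------…
k=4  q1 h=22  …---***[-]------…
k=5  q1 h=23  …--****[-]------…
k=6  q1 h=24  …-*****[-]------…
k=7  q1 h=25  …******[-]------…
k=8  q1 h=26  …******[-]------…
k=9  q1 h=27  …******[-]------…
k=10  q1 h=28  …******[-]------…
k=11  q1 h=29  …******[-]------…
k=12  q1 h=30  …******[-]------…
k=13  q1 h=31  …******[-]------…
k=14  q1 h=32  …******[-]------…
k=15  q1 h=33  …******[-]------…
k=16  q1 h=34  …******[-]------|
k=17  q1 h=35  …******[-]-----|
k=18  q1 h=36  …******[-]----|
k=19  q1 h=37  …******[-]---|
k=20  q1 h=38  …******[-]--|
k=21  q1 h=39  …******[-]-|
k=22  q1 h=40  …******[-]|
k=23  q1 h=40  …******[*]|
k=24  q0 h=40  …******[-]|
k=25  q2 h=39  …******[*]-|
k=26  q0 h=40  …*****-[-]|
k=27  q2 h=39  …******[-]-|
k=28  q1 h=40  …******[-]|
k=29  q1 h=40  …******[*]|
k=30  q0 h=40  …******[-]|
k=31  q2 h=39  …******[*]-|
k=32  q0 h=40  …*****-[-]|
k=33  q2 h=39  …******[-]-|
k=34  q1 h=40  …******[-]|

1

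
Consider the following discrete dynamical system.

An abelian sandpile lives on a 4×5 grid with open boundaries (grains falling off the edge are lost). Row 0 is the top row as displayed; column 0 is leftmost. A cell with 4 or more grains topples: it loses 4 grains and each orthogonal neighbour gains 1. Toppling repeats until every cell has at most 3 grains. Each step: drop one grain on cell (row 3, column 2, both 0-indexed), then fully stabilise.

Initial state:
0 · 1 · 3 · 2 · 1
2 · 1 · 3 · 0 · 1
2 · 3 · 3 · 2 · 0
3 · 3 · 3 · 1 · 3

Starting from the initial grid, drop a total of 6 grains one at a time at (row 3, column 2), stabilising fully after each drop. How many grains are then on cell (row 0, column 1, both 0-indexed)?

2

gen 0: 0 · 1 · 3 · 2 · 1
2 · 1 · 3 · 0 · 1
2 · 3 · 3 · 2 · 0
3 · 3 · 3 · 1 · 3
gen 1: 0 · 2 · 0 · 3 · 1
3 · 3 · 1 · 1 · 1
0 · 2 · 2 · 3 · 0
1 · 2 · 2 · 2 · 3
gen 2: 0 · 2 · 0 · 3 · 1
3 · 3 · 1 · 1 · 1
0 · 2 · 2 · 3 · 0
1 · 2 · 3 · 2 · 3
gen 3: 0 · 2 · 0 · 3 · 1
3 · 3 · 1 · 1 · 1
0 · 2 · 3 · 3 · 0
1 · 3 · 0 · 3 · 3
gen 4: 0 · 2 · 0 · 3 · 1
3 · 3 · 1 · 1 · 1
0 · 2 · 3 · 3 · 0
1 · 3 · 1 · 3 · 3
gen 5: 0 · 2 · 0 · 3 · 1
3 · 3 · 1 · 1 · 1
0 · 2 · 3 · 3 · 0
1 · 3 · 2 · 3 · 3
gen 6: 0 · 2 · 0 · 3 · 1
3 · 3 · 1 · 1 · 1
0 · 2 · 3 · 3 · 0
1 · 3 · 3 · 3 · 3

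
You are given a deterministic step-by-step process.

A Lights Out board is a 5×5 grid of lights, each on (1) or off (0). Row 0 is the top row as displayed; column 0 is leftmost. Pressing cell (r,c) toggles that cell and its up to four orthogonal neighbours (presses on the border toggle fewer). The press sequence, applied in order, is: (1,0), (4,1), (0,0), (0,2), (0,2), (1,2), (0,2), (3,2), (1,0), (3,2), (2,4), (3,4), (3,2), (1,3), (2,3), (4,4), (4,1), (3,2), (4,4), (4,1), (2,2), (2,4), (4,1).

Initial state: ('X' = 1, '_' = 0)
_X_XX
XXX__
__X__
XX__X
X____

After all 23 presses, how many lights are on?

step 0: _X_XX
XXX__
__X__
XX__X
X____
step 1: XX_XX
__X__
X_X__
XX__X
X____
step 2: XX_XX
__X__
X_X__
X___X
_XX__
step 3: ___XX
X_X__
X_X__
X___X
_XX__
step 4: _XX_X
X____
X_X__
X___X
_XX__
step 5: ___XX
X_X__
X_X__
X___X
_XX__
step 6: __XXX
XX_X_
X____
X___X
_XX__
step 7: _X__X
XXXX_
X____
X___X
_XX__
step 8: _X__X
XXXX_
X_X__
XXXXX
_X___
step 9: XX__X
__XX_
__X__
XXXXX
_X___
step 10: XX__X
__XX_
_____
X___X
_XX__
step 11: XX__X
__XXX
___XX
X____
_XX__
step 12: XX__X
__XXX
___X_
X__XX
_XX_X
step 13: XX__X
__XXX
__XX_
XXX_X
_X__X
step 14: XX_XX
_____
__X__
XXX_X
_X__X
step 15: XX_XX
___X_
___XX
XXXXX
_X__X
step 16: XX_XX
___X_
___XX
XXXX_
_X_X_
step 17: XX_XX
___X_
___XX
X_XX_
X_XX_
step 18: XX_XX
___X_
__XXX
XX___
X__X_
step 19: XX_XX
___X_
__XXX
XX__X
X___X
step 20: XX_XX
___X_
__XXX
X___X
_XX_X
step 21: XX_XX
__XX_
_X__X
X_X_X
_XX_X
step 22: XX_XX
__XXX
_X_X_
X_X__
_XX_X
step 23: XX_XX
__XXX
_X_X_
XXX__
X___X

14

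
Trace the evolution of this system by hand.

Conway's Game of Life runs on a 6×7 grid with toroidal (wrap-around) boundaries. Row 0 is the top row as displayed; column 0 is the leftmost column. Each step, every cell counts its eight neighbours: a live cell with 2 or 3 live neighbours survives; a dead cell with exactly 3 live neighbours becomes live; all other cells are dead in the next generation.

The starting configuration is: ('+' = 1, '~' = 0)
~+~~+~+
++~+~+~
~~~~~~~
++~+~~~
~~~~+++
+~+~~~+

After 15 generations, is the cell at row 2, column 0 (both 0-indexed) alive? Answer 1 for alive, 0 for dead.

0) ~+~~+~+
++~+~+~
~~~~~~~
++~+~~~
~~~~+++
+~+~~~+
1) ~~~++~~
+++~+++
~~~~+~+
+~~~+++
~~++++~
~+~++~~
2) ~~~~~~+
+++~~~+
~~~~~~~
+~~~~~~
+++~~~~
~~~~~~~
3) ~+~~~~+
++~~~~+
~~~~~~+
+~~~~~~
++~~~~~
++~~~~~
4) ~~+~~~+
~+~~~++
~+~~~~+
++~~~~+
~~~~~~+
~~+~~~+
5) ~++~~~+
~++~~++
~++~~~~
~+~~~++
~+~~~++
+~~~~++
6) ~~+~~~~
~~~+~++
~~~~~~~
~+~~~++
~+~~+~~
~~+~~~~
7) ~~++~~~
~~~~~~~
+~~~+~~
+~~~~+~
+++~~+~
~+++~~~
8) ~+~+~~~
~~~+~~~
~~~~~~+
+~~~++~
+~~++~~
+~~~+~~
9) ~~+++~~
~~+~~~~
~~~~+++
+~~+++~
++~+~~~
+++~+~~
10) ~~~~+~~
~~+~~~~
~~~~~~+
++++~~~
~~~~~+~
+~~~+~~
11) ~~~+~~~
~~~~~~~
+~~+~~~
+++~~~+
+~+++~+
~~~~++~
12) ~~~~+~~
~~~~~~~
+~+~~~+
~~~~++~
~~+~+~~
~~+~~++
13) ~~~~~+~
~~~~~~~
~~~~~++
~+~~+++
~~~~+~+
~~~~++~
14) ~~~~++~
~~~~~++
+~~~+~+
~~~~+~~
+~~+~~+
~~~~+~+
15) ~~~~+~~
+~~~~~~
+~~~+~+
~~~++~~
+~~++~+
+~~++~+

1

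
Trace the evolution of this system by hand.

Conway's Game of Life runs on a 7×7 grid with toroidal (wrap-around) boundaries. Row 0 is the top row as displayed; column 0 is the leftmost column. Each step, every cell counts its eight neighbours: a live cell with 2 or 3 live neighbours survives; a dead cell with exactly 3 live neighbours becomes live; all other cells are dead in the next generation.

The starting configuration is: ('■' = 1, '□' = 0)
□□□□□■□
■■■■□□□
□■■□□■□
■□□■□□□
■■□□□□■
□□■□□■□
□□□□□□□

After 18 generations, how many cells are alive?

0) □□□□□■□
■■■■□□□
□■■□□■□
■□□■□□□
■■□□□□■
□□■□□■□
□□□□□□□
1) □■■□□□□
■□□■■□■
□□□□■□■
□□□□□□□
■■■□□□■
■■□□□□■
□□□□□□□
2) ■■■■□□□
■■■■■□■
■□□■■□■
□■□□□■■
□□■□□□■
□□■□□□■
□□■□□□□
3) □□□□■□■
□□□□□□□
□□□□□□□
□■■■■□□
□■■□□□■
□■■■□□□
■□□□□□□
4) □□□□□□□
□□□□□□□
□□■■□□□
■■□■□□□
□□□□■□□
□□□■□□□
■■■■□□□
5) □■■□□□□
□□□□□□□
□■■■□□□
□■□■■□□
□□■■■□□
□■□■■□□
□■■■□□□
6) □■□■□□□
□□□■□□□
□■□■■□□
□■□□□□□
□■□□□■□
□■□□□□□
■□□□■□□
7) □□■■■□□
□□□■□□□
□□□■■□□
■■□□■□□
■■■□□□□
■■□□□□□
■■■□□□□
8) □□□□■□□
□□□□□□□
□□■■■□□
■□□□■□□
□□■□□□■
□□□□□□■
■□□□□□□
9) □□□□□□□
□□□□■□□
□□□■■□□
□■■□■■□
■□□□□■■
■□□□□□■
□□□□□□□
10) □□□□□□□
□□□■■□□
□□■□□□□
■■■□□□□
□□□□■□□
■□□□□■□
□□□□□□□
11) □□□□□□□
□□□■□□□
□□■□□□□
□■■■□□□
■□□□□□■
□□□□□□□
□□□□□□□
12) □□□□□□□
□□□□□□□
□■□□□□□
■■■■□□□
■■■□□□□
□□□□□□□
□□□□□□□
13) □□□□□□□
□□□□□□□
■■□□□□□
□□□■□□□
■□□■□□□
□■□□□□□
□□□□□□□
14) □□□□□□□
□□□□□□□
□□□□□□□
■■■□□□□
□□■□□□□
□□□□□□□
□□□□□□□
15) □□□□□□□
□□□□□□□
□■□□□□□
□■■□□□□
□□■□□□□
□□□□□□□
□□□□□□□
16) □□□□□□□
□□□□□□□
□■■□□□□
□■■□□□□
□■■□□□□
□□□□□□□
□□□□□□□
17) □□□□□□□
□□□□□□□
□■■□□□□
■□□■□□□
□■■□□□□
□□□□□□□
□□□□□□□
18) □□□□□□□
□□□□□□□
□■■□□□□
■□□■□□□
□■■□□□□
□□□□□□□
□□□□□□□

6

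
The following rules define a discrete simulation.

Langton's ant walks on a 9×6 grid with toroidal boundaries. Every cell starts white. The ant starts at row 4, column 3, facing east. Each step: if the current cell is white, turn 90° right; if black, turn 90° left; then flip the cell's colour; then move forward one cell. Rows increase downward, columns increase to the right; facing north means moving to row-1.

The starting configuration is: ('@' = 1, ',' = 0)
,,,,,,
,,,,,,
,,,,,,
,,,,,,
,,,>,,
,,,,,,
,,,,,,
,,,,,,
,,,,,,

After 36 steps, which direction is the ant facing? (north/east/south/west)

west

[0] ,,,,,,
,,,,,,
,,,,,,
,,,,,,
,,,>,,
,,,,,,
,,,,,,
,,,,,,
,,,,,,
[1] ,,,,,,
,,,,,,
,,,,,,
,,,,,,
,,,@,,
,,,v,,
,,,,,,
,,,,,,
,,,,,,
[2] ,,,,,,
,,,,,,
,,,,,,
,,,,,,
,,,@,,
,,<@,,
,,,,,,
,,,,,,
,,,,,,
[3] ,,,,,,
,,,,,,
,,,,,,
,,,,,,
,,^@,,
,,@@,,
,,,,,,
,,,,,,
,,,,,,
[4] ,,,,,,
,,,,,,
,,,,,,
,,,,,,
,,@>,,
,,@@,,
,,,,,,
,,,,,,
,,,,,,
[5] ,,,,,,
,,,,,,
,,,,,,
,,,^,,
,,@,,,
,,@@,,
,,,,,,
,,,,,,
,,,,,,
[6] ,,,,,,
,,,,,,
,,,,,,
,,,@>,
,,@,,,
,,@@,,
,,,,,,
,,,,,,
,,,,,,
[7] ,,,,,,
,,,,,,
,,,,,,
,,,@@,
,,@,v,
,,@@,,
,,,,,,
,,,,,,
,,,,,,
[8] ,,,,,,
,,,,,,
,,,,,,
,,,@@,
,,@<@,
,,@@,,
,,,,,,
,,,,,,
,,,,,,
[9] ,,,,,,
,,,,,,
,,,,,,
,,,^@,
,,@@@,
,,@@,,
,,,,,,
,,,,,,
,,,,,,
[10] ,,,,,,
,,,,,,
,,,,,,
,,<,@,
,,@@@,
,,@@,,
,,,,,,
,,,,,,
,,,,,,
[11] ,,,,,,
,,,,,,
,,^,,,
,,@,@,
,,@@@,
,,@@,,
,,,,,,
,,,,,,
,,,,,,
[12] ,,,,,,
,,,,,,
,,@>,,
,,@,@,
,,@@@,
,,@@,,
,,,,,,
,,,,,,
,,,,,,
[13] ,,,,,,
,,,,,,
,,@@,,
,,@v@,
,,@@@,
,,@@,,
,,,,,,
,,,,,,
,,,,,,
[14] ,,,,,,
,,,,,,
,,@@,,
,,<@@,
,,@@@,
,,@@,,
,,,,,,
,,,,,,
,,,,,,
[15] ,,,,,,
,,,,,,
,,@@,,
,,,@@,
,,v@@,
,,@@,,
,,,,,,
,,,,,,
,,,,,,
[16] ,,,,,,
,,,,,,
,,@@,,
,,,@@,
,,,>@,
,,@@,,
,,,,,,
,,,,,,
,,,,,,
[17] ,,,,,,
,,,,,,
,,@@,,
,,,^@,
,,,,@,
,,@@,,
,,,,,,
,,,,,,
,,,,,,
[18] ,,,,,,
,,,,,,
,,@@,,
,,<,@,
,,,,@,
,,@@,,
,,,,,,
,,,,,,
,,,,,,
[19] ,,,,,,
,,,,,,
,,^@,,
,,@,@,
,,,,@,
,,@@,,
,,,,,,
,,,,,,
,,,,,,
[20] ,,,,,,
,,,,,,
,<,@,,
,,@,@,
,,,,@,
,,@@,,
,,,,,,
,,,,,,
,,,,,,
[21] ,,,,,,
,^,,,,
,@,@,,
,,@,@,
,,,,@,
,,@@,,
,,,,,,
,,,,,,
,,,,,,
[22] ,,,,,,
,@>,,,
,@,@,,
,,@,@,
,,,,@,
,,@@,,
,,,,,,
,,,,,,
,,,,,,
[23] ,,,,,,
,@@,,,
,@v@,,
,,@,@,
,,,,@,
,,@@,,
,,,,,,
,,,,,,
,,,,,,
[24] ,,,,,,
,@@,,,
,<@@,,
,,@,@,
,,,,@,
,,@@,,
,,,,,,
,,,,,,
,,,,,,
[25] ,,,,,,
,@@,,,
,,@@,,
,v@,@,
,,,,@,
,,@@,,
,,,,,,
,,,,,,
,,,,,,
[26] ,,,,,,
,@@,,,
,,@@,,
<@@,@,
,,,,@,
,,@@,,
,,,,,,
,,,,,,
,,,,,,
[27] ,,,,,,
,@@,,,
^,@@,,
@@@,@,
,,,,@,
,,@@,,
,,,,,,
,,,,,,
,,,,,,
[28] ,,,,,,
,@@,,,
@>@@,,
@@@,@,
,,,,@,
,,@@,,
,,,,,,
,,,,,,
,,,,,,
[29] ,,,,,,
,@@,,,
@@@@,,
@v@,@,
,,,,@,
,,@@,,
,,,,,,
,,,,,,
,,,,,,
[30] ,,,,,,
,@@,,,
@@@@,,
@,>,@,
,,,,@,
,,@@,,
,,,,,,
,,,,,,
,,,,,,
[31] ,,,,,,
,@@,,,
@@^@,,
@,,,@,
,,,,@,
,,@@,,
,,,,,,
,,,,,,
,,,,,,
[32] ,,,,,,
,@@,,,
@<,@,,
@,,,@,
,,,,@,
,,@@,,
,,,,,,
,,,,,,
,,,,,,
[33] ,,,,,,
,@@,,,
@,,@,,
@v,,@,
,,,,@,
,,@@,,
,,,,,,
,,,,,,
,,,,,,
[34] ,,,,,,
,@@,,,
@,,@,,
<@,,@,
,,,,@,
,,@@,,
,,,,,,
,,,,,,
,,,,,,
[35] ,,,,,,
,@@,,,
@,,@,,
,@,,@,
v,,,@,
,,@@,,
,,,,,,
,,,,,,
,,,,,,
[36] ,,,,,,
,@@,,,
@,,@,,
,@,,@,
@,,,@<
,,@@,,
,,,,,,
,,,,,,
,,,,,,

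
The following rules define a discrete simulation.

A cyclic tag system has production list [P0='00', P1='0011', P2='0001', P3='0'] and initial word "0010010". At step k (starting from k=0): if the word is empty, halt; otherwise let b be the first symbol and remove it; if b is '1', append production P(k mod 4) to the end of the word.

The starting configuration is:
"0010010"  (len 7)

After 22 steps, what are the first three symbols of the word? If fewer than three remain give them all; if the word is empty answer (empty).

[0] "0010010"  (len 7)
[1] "010010"  (len 6)
[2] "10010"  (len 5)
[3] "00100001"  (len 8)
[4] "0100001"  (len 7)
[5] "100001"  (len 6)
[6] "000010011"  (len 9)
[7] "00010011"  (len 8)
[8] "0010011"  (len 7)
[9] "010011"  (len 6)
[10] "10011"  (len 5)
[11] "00110001"  (len 8)
[12] "0110001"  (len 7)
[13] "110001"  (len 6)
[14] "100010011"  (len 9)
[15] "000100110001"  (len 12)
[16] "00100110001"  (len 11)
[17] "0100110001"  (len 10)
[18] "100110001"  (len 9)
[19] "001100010001"  (len 12)
[20] "01100010001"  (len 11)
[21] "1100010001"  (len 10)
[22] "1000100010011"  (len 13)

100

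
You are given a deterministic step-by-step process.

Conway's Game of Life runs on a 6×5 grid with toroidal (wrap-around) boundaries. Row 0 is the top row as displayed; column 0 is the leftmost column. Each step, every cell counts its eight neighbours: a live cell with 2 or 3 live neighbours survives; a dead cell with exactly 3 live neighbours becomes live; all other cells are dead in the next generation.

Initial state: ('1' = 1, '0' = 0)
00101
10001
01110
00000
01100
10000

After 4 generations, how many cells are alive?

11

gen 0: 00101
10001
01110
00000
01100
10000
gen 1: 01011
10001
11111
00010
01000
10110
gen 2: 01000
00000
01100
00010
01011
10010
gen 3: 00000
01100
00100
11011
10010
11010
gen 4: 10000
01100
00001
11010
00010
11100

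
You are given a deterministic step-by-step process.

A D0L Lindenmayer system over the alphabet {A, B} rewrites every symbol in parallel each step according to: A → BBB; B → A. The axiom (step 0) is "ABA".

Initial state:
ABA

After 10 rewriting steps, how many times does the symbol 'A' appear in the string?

[0] ABA
[1] BBBABBB
[2] AAABBBAAA
[3] BBBBBBBBBAAABBBBBBBBB
[4] AAAAAAAAABBBBBBBBBAAAAAAAAA
[5] BBBBBBBBBBBBBBBBBBBBBBBBBBBAAAAAAAAABBBBBBBBBBBBBBBBBBBBBBBBBBB
[6] AAAAAAAAAAAAAAAAAAAAAAAAAAABBBBBBBBBBBBBBBBBBBBBBBBBBBAAAAAAAAAAAAAAAAAAAAAAAAAAA
[7] BBBBBBBBBBBBBBBBBBBBBBBBBBBBBBBBBBBBBBBBBBBBBBBBBBBBBBBBBB…BBBBBBBBBBBBBBBBBBBBBBBBBBBBBBBBBBBBBBBBBBBBBBBBBBBBBBBBBB  (len 189)
[8] AAAAAAAAAAAAAAAAAAAAAAAAAAAAAAAAAAAAAAAAAAAAAAAAAAAAAAAAAA…AAAAAAAAAAAAAAAAAAAAAAAAAAAAAAAAAAAAAAAAAAAAAAAAAAAAAAAAAA  (len 243)
[9] BBBBBBBBBBBBBBBBBBBBBBBBBBBBBBBBBBBBBBBBBBBBBBBBBBBBBBBBBB…BBBBBBBBBBBBBBBBBBBBBBBBBBBBBBBBBBBBBBBBBBBBBBBBBBBBBBBBBB  (len 567)
[10] AAAAAAAAAAAAAAAAAAAAAAAAAAAAAAAAAAAAAAAAAAAAAAAAAAAAAAAAAA…AAAAAAAAAAAAAAAAAAAAAAAAAAAAAAAAAAAAAAAAAAAAAAAAAAAAAAAAAA  (len 729)

486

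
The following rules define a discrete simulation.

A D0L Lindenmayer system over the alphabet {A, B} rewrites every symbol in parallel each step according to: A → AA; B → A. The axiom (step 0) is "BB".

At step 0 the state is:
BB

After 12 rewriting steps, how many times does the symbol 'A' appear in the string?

4096

k=0  BB
k=1  AA
k=2  AAAA
k=3  AAAAAAAA
k=4  AAAAAAAAAAAAAAAA
k=5  AAAAAAAAAAAAAAAAAAAAAAAAAAAAAAAA
k=6  AAAAAAAAAAAAAAAAAAAAAAAAAAAAAAAAAAAAAAAAAAAAAAAAAAAAAAAAAAAAAAAA
k=7  AAAAAAAAAAAAAAAAAAAAAAAAAAAAAAAAAAAAAAAAAAAAAAAAAAAAAAAAAA…AAAAAAAAAAAAAAAAAAAAAAAAAAAAAAAAAAAAAAAAAAAAAAAAAAAAAAAAAA  (len 128)
k=8  AAAAAAAAAAAAAAAAAAAAAAAAAAAAAAAAAAAAAAAAAAAAAAAAAAAAAAAAAA…AAAAAAAAAAAAAAAAAAAAAAAAAAAAAAAAAAAAAAAAAAAAAAAAAAAAAAAAAA  (len 256)
k=9  AAAAAAAAAAAAAAAAAAAAAAAAAAAAAAAAAAAAAAAAAAAAAAAAAAAAAAAAAA…AAAAAAAAAAAAAAAAAAAAAAAAAAAAAAAAAAAAAAAAAAAAAAAAAAAAAAAAAA  (len 512)
k=10  AAAAAAAAAAAAAAAAAAAAAAAAAAAAAAAAAAAAAAAAAAAAAAAAAAAAAAAAAA…AAAAAAAAAAAAAAAAAAAAAAAAAAAAAAAAAAAAAAAAAAAAAAAAAAAAAAAAAA  (len 1024)
k=11  AAAAAAAAAAAAAAAAAAAAAAAAAAAAAAAAAAAAAAAAAAAAAAAAAAAAAAAAAA…AAAAAAAAAAAAAAAAAAAAAAAAAAAAAAAAAAAAAAAAAAAAAAAAAAAAAAAAAA  (len 2048)
k=12  AAAAAAAAAAAAAAAAAAAAAAAAAAAAAAAAAAAAAAAAAAAAAAAAAAAAAAAAAA…AAAAAAAAAAAAAAAAAAAAAAAAAAAAAAAAAAAAAAAAAAAAAAAAAAAAAAAAAA  (len 4096)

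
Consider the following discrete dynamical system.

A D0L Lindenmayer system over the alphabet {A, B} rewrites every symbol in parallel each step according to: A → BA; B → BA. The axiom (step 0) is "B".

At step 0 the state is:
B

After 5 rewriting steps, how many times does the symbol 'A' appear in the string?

gen 0: B
gen 1: BA
gen 2: BABA
gen 3: BABABABA
gen 4: BABABABABABABABA
gen 5: BABABABABABABABABABABABABABABABA

16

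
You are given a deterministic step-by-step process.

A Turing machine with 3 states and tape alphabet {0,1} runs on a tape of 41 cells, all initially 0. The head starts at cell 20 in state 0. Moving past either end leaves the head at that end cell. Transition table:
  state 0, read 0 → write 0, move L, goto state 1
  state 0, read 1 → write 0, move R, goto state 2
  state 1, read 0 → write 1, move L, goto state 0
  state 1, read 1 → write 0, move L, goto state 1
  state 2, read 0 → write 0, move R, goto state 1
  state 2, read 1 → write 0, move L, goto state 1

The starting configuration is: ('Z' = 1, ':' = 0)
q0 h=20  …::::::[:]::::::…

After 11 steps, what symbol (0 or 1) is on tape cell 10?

0

gen 0: q0 h=20  …::::::[:]::::::…
gen 1: q1 h=19  …::::::[:]::::::…
gen 2: q0 h=18  …::::::[:]Z:::::…
gen 3: q1 h=17  …::::::[:]:Z::::…
gen 4: q0 h=16  …::::::[:]Z:Z:::…
gen 5: q1 h=15  …::::::[:]:Z:Z::…
gen 6: q0 h=14  …::::::[:]Z:Z:Z:…
gen 7: q1 h=13  …::::::[:]:Z:Z:Z…
gen 8: q0 h=12  …::::::[:]Z:Z:Z:…
gen 9: q1 h=11  …::::::[:]:Z:Z:Z…
gen 10: q0 h=10  …::::::[:]Z:Z:Z:…
gen 11: q1 h= 9  …::::::[:]:Z:Z:Z…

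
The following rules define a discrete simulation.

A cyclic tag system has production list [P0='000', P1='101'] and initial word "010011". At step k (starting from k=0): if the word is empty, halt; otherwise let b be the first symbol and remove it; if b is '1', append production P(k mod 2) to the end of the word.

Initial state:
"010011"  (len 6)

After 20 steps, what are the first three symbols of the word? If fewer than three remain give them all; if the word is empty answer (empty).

000

0) "010011"  (len 6)
1) "10011"  (len 5)
2) "0011101"  (len 7)
3) "011101"  (len 6)
4) "11101"  (len 5)
5) "1101000"  (len 7)
6) "101000101"  (len 9)
7) "01000101000"  (len 11)
8) "1000101000"  (len 10)
9) "000101000000"  (len 12)
10) "00101000000"  (len 11)
11) "0101000000"  (len 10)
12) "101000000"  (len 9)
13) "01000000000"  (len 11)
14) "1000000000"  (len 10)
15) "000000000000"  (len 12)
16) "00000000000"  (len 11)
17) "0000000000"  (len 10)
18) "000000000"  (len 9)
19) "00000000"  (len 8)
20) "0000000"  (len 7)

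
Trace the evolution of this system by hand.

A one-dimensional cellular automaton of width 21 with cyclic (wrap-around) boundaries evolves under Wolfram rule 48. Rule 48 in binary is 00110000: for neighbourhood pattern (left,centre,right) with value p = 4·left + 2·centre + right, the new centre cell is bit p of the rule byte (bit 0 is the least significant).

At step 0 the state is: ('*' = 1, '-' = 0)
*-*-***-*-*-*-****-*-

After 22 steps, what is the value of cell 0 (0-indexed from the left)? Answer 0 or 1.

0

gen 0: *-*-***-*-*-*-****-*-
gen 1: -*-*---*-*-*-*----*-*
gen 2: *-*-*---*-*-*-*----*-
gen 3: -*-*-*---*-*-*-*----*
gen 4: *-*-*-*---*-*-*-*----
gen 5: -*-*-*-*---*-*-*-*---
gen 6: --*-*-*-*---*-*-*-*--
gen 7: ---*-*-*-*---*-*-*-*-
gen 8: ----*-*-*-*---*-*-*-*
gen 9: *----*-*-*-*---*-*-*-
gen 10: -*----*-*-*-*---*-*-*
gen 11: *-*----*-*-*-*---*-*-
gen 12: -*-*----*-*-*-*---*-*
gen 13: *-*-*----*-*-*-*---*-
gen 14: -*-*-*----*-*-*-*---*
gen 15: *-*-*-*----*-*-*-*---
gen 16: -*-*-*-*----*-*-*-*--
gen 17: --*-*-*-*----*-*-*-*-
gen 18: ---*-*-*-*----*-*-*-*
gen 19: *---*-*-*-*----*-*-*-
gen 20: -*---*-*-*-*----*-*-*
gen 21: *-*---*-*-*-*----*-*-
gen 22: -*-*---*-*-*-*----*-*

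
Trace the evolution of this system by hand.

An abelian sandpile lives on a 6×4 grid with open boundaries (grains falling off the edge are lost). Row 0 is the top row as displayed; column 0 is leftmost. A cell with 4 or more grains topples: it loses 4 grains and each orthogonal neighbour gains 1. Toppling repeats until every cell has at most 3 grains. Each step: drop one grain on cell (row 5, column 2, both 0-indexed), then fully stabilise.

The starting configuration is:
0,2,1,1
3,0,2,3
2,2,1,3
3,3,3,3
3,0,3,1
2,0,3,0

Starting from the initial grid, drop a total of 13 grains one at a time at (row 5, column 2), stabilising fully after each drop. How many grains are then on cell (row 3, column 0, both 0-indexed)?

1

step 0: 0,2,1,1
3,0,2,3
2,2,1,3
3,3,3,3
3,0,3,1
2,0,3,0
step 1: 0,2,1,2
3,0,3,0
3,3,3,1
1,1,2,1
0,3,1,3
3,1,1,1
step 2: 0,2,1,2
3,0,3,0
3,3,3,1
1,1,2,1
0,3,1,3
3,1,2,1
step 3: 0,2,1,2
3,0,3,0
3,3,3,1
1,1,2,1
0,3,1,3
3,1,3,1
step 4: 0,2,1,2
3,0,3,0
3,3,3,1
1,1,2,1
0,3,2,3
3,2,0,2
step 5: 0,2,1,2
3,0,3,0
3,3,3,1
1,1,2,1
0,3,2,3
3,2,1,2
step 6: 0,2,1,2
3,0,3,0
3,3,3,1
1,1,2,1
0,3,2,3
3,2,2,2
step 7: 0,2,1,2
3,0,3,0
3,3,3,1
1,1,2,1
0,3,2,3
3,2,3,2
step 8: 0,2,1,2
3,0,3,0
3,3,3,1
1,1,2,1
0,3,3,3
3,3,0,3
step 9: 0,2,1,2
3,0,3,0
3,3,3,1
1,1,2,1
0,3,3,3
3,3,1,3
step 10: 0,2,1,2
3,0,3,0
3,3,3,1
1,1,2,1
0,3,3,3
3,3,2,3
step 11: 0,2,1,2
3,0,3,0
3,3,3,1
1,1,2,1
0,3,3,3
3,3,3,3
step 12: 0,2,1,2
3,0,3,0
3,3,3,1
1,2,3,2
2,1,2,1
0,2,3,1
step 13: 0,2,1,2
3,0,3,0
3,3,3,1
1,2,3,2
2,1,3,1
0,3,0,2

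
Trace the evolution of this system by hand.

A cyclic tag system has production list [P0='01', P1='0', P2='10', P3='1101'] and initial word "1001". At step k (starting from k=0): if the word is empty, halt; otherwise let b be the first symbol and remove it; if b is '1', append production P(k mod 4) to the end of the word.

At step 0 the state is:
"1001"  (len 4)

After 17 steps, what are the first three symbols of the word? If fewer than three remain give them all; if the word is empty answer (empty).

011

0) "1001"  (len 4)
1) "00101"  (len 5)
2) "0101"  (len 4)
3) "101"  (len 3)
4) "011101"  (len 6)
5) "11101"  (len 5)
6) "11010"  (len 5)
7) "101010"  (len 6)
8) "010101101"  (len 9)
9) "10101101"  (len 8)
10) "01011010"  (len 8)
11) "1011010"  (len 7)
12) "0110101101"  (len 10)
13) "110101101"  (len 9)
14) "101011010"  (len 9)
15) "0101101010"  (len 10)
16) "101101010"  (len 9)
17) "0110101001"  (len 10)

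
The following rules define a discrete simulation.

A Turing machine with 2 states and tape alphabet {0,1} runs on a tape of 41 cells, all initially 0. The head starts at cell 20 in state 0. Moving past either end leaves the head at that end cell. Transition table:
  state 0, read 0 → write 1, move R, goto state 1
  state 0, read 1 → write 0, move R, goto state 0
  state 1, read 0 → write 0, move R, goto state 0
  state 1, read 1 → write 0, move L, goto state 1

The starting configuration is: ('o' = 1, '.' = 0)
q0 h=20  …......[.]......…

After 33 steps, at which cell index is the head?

[0] q0 h=20  …......[.]......…
[1] q1 h=21  ….....o[.]......…
[2] q0 h=22  …....o.[.]......…
[3] q1 h=23  …...o.o[.]......…
[4] q0 h=24  …..o.o.[.]......…
[5] q1 h=25  ….o.o.o[.]......…
[6] q0 h=26  …o.o.o.[.]......…
[7] q1 h=27  ….o.o.o[.]......…
[8] q0 h=28  …o.o.o.[.]......…
[9] q1 h=29  ….o.o.o[.]......…
[10] q0 h=30  …o.o.o.[.]......…
[11] q1 h=31  ….o.o.o[.]......…
[12] q0 h=32  …o.o.o.[.]......…
[13] q1 h=33  ….o.o.o[.]......…
[14] q0 h=34  …o.o.o.[.]......|
[15] q1 h=35  ….o.o.o[.].....|
[16] q0 h=36  …o.o.o.[.]....|
[17] q1 h=37  ….o.o.o[.]...|
[18] q0 h=38  …o.o.o.[.]..|
[19] q1 h=39  ….o.o.o[.].|
[20] q0 h=40  …o.o.o.[.]|
[21] q1 h=40  …o.o.o.[o]|
[22] q1 h=39  ….o.o.o[.].|
[23] q0 h=40  …o.o.o.[.]|
[24] q1 h=40  …o.o.o.[o]|
[25] q1 h=39  ….o.o.o[.].|
[26] q0 h=40  …o.o.o.[.]|
[27] q1 h=40  …o.o.o.[o]|
[28] q1 h=39  ….o.o.o[.].|
[29] q0 h=40  …o.o.o.[.]|
[30] q1 h=40  …o.o.o.[o]|
[31] q1 h=39  ….o.o.o[.].|
[32] q0 h=40  …o.o.o.[.]|
[33] q1 h=40  …o.o.o.[o]|

40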